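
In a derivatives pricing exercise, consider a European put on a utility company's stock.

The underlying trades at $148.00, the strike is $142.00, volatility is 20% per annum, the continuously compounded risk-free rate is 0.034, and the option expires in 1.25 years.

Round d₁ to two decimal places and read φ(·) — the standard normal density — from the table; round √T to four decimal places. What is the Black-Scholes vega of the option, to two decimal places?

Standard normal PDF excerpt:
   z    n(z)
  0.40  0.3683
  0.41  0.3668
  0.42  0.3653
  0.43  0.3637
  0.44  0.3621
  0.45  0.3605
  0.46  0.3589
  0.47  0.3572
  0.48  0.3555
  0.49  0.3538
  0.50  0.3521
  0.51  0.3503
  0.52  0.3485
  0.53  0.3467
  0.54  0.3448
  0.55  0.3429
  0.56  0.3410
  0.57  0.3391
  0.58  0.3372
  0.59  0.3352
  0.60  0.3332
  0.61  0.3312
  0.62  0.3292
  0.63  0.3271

σ√T = 0.2·√1.25 = 0.2236
d₁ = [ln(148/142) + (0.034 + ½·0.2²)·1.25] / (σ√T) = (0.0414 + 0.0675) / 0.2236 = 0.4869 which rounds to 0.49
√T = √1.25 = 1.1180
φ(d₁) = φ(0.49) = 0.3538
vega = S·φ(d₁)·√T = 148·0.3538·1.1180 = 58.5412
(The call has the same vega.)

58.54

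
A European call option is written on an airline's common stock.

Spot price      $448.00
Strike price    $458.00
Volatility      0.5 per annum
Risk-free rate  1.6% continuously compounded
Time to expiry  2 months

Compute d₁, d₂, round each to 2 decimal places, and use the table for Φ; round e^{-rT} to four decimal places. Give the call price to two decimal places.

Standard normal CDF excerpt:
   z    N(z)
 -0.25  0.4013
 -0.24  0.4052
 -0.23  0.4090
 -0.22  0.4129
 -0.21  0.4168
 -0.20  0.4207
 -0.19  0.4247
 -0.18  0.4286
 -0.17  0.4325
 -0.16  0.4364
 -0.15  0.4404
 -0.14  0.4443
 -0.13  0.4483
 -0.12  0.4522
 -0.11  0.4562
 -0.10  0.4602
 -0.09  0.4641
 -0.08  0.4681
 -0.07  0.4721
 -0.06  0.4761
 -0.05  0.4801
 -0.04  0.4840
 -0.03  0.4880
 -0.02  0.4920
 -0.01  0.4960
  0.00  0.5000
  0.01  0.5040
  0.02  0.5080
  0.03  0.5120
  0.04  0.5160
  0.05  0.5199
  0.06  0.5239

σ√T = 0.5 × 0.4082 = 0.2041
ln(S/K) + (r + σ²/2)T = ln(448/458) + (0.016 + 0.5²/2)·0.1667 = -0.0221 + 0.0235 = 0.0014
d₁ = 0.0014 / 0.2041 = 0.0070 ≈ 0.01
d₂ = d₁ − σ√T = 0.0070 − 0.2041 = -0.1971 ≈ -0.20
exp(−rT) = exp(−0.016·0.1667) = 0.9973
N(d₁) = N(0.01) = 0.5040;  N(d₂) = N(-0.20) = 0.4207
C = 448·0.5040 − 458·0.9973·0.4207 = 225.7920 − 192.1604 = 33.6316

$33.63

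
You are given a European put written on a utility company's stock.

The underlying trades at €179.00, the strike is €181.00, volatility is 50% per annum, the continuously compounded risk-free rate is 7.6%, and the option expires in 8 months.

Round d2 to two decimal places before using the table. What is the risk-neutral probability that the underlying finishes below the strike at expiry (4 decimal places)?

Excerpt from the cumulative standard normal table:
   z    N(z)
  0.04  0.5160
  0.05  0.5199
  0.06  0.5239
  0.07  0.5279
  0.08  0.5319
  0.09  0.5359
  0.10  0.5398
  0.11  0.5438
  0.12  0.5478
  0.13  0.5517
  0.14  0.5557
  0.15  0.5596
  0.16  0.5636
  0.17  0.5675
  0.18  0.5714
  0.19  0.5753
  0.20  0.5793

0.5438

σ√T = 0.5·√0.6667 = 0.4082
d₁ = [ln(179/181) + (0.076 + 0.5²/2)·0.6667] / 0.4082 = [-0.0111 + 0.1340] / 0.4082 = 0.3010 → 0.30
d₂ = d₁ − σ√T = 0.3010 − 0.4082 = -0.1072 → -0.11
Risk-neutral Pr[S_T < K] = N(−d₂) = N(0.11) = 0.5438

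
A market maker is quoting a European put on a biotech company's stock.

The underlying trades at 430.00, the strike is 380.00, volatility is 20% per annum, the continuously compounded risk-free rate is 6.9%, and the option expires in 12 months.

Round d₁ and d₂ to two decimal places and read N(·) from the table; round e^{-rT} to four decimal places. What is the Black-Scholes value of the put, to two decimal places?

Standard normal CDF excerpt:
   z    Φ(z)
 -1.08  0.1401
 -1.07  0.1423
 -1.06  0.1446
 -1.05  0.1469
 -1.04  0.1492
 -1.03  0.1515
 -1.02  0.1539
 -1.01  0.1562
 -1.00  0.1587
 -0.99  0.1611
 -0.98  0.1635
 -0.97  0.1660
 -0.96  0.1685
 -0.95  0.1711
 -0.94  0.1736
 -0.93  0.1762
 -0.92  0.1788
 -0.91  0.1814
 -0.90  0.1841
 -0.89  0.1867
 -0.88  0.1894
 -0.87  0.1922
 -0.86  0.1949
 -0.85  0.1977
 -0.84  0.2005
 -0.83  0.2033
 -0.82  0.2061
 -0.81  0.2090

σ√T = 0.2·√1 = 0.2000
d₁ = [ln(430/380) + (0.069 + 0.2²/2)·1] / 0.2000 = [0.1236 + 0.0890] / 0.2000 = 1.0631 ≈ 1.06
d₂ = d₁ − σ√T = 1.0631 − 0.2000 = 0.8631 ≈ 0.86
e^(−rT) = e^(−0.069·1) = 0.9333
N(−d₂) = N(-0.86) = 0.1949;  N(−d₁) = N(-1.06) = 0.1446
P = 380·0.9333·0.1949 − 430·0.1446 = 69.1221 − 62.1780 = 6.9441

6.94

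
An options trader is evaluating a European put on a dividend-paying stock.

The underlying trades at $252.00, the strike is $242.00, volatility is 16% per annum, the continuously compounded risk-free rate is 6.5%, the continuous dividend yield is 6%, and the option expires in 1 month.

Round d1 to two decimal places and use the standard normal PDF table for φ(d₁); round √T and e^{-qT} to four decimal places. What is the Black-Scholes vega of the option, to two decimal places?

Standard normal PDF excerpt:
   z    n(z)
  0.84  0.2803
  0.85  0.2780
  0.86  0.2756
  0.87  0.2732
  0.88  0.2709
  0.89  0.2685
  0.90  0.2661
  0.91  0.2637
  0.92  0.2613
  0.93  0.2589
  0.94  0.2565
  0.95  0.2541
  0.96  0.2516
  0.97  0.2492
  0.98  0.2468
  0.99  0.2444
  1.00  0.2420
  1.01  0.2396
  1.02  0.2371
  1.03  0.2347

T = 0.08333;  σ√T = 0.0462
d₁ = [ln(252/242) + (0.065 − 0.06 + 0.16²/2)·0.08333] / 0.0462 = [0.0405 + 0.0015] / 0.0462 = 0.9088 ≈ 0.91
√T = √0.08333 = 0.2887
φ(d₁) = φ(0.91) = 0.2637
e^(−qT) = e^(−0.06·0.08333) = 0.9950
vega = S·e^(−qT)·φ(d₁)·√T = 252·0.9950·0.2637·0.2887 = 19.0889
(The call has the same vega.)

19.09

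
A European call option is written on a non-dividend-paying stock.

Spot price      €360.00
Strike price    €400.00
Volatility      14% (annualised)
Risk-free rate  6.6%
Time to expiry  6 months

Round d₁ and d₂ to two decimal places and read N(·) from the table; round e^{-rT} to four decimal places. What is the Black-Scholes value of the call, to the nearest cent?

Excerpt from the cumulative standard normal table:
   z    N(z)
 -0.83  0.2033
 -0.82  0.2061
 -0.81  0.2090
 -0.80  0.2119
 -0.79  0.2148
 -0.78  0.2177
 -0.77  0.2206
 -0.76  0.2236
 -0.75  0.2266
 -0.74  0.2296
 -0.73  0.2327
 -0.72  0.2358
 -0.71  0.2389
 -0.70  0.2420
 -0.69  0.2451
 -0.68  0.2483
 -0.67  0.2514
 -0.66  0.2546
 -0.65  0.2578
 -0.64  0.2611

€5.14

T = 0.5;  σ√T = 0.0990
d₁ = [ln(360/400) + (0.066 + 0.14²/2)·0.5] / 0.0990 = [-0.1054 + 0.0379] / 0.0990 = -0.6815 which rounds to -0.68
d₂ = d₁ − σ√T = -0.6815 − 0.0990 = -0.7804 which rounds to -0.78
exp(−rT) = exp(−0.066·0.5) = 0.9675
C = 360·N(-0.68) − 400·0.9675·N(-0.78) = 360·0.2483 − 400·0.9675·0.2177 = 89.3880 − 84.2499 = 5.1381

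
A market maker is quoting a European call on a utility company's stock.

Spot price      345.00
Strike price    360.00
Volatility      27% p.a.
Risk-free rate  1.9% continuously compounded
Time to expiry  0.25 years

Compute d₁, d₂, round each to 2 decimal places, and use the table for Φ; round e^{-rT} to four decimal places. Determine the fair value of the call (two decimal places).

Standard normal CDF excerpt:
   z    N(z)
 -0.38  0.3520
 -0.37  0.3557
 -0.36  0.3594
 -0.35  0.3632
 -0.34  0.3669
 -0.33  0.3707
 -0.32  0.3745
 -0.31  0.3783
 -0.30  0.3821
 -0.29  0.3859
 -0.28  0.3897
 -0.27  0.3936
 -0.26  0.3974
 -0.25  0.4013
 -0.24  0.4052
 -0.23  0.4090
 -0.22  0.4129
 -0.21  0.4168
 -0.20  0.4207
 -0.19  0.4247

σ√T = 0.27 × 0.5000 = 0.1350
d₁ = [ln(345/360) + (0.019 + 0.27²/2)·0.25] / 0.1350 = [-0.0426 + 0.0139] / 0.1350 = -0.2126 → -0.21
d₂ = d₁ − σ√T = -0.2126 − 0.1350 = -0.3476 → -0.35
exp(−rT) = exp(−0.019·0.25) = 0.9953
N(d₁) = N(-0.21) = 0.4168;  N(d₂) = N(-0.35) = 0.3632
C = 345·0.4168 − 360·0.9953·0.3632 = 143.7960 − 130.1375 = 13.6585

13.66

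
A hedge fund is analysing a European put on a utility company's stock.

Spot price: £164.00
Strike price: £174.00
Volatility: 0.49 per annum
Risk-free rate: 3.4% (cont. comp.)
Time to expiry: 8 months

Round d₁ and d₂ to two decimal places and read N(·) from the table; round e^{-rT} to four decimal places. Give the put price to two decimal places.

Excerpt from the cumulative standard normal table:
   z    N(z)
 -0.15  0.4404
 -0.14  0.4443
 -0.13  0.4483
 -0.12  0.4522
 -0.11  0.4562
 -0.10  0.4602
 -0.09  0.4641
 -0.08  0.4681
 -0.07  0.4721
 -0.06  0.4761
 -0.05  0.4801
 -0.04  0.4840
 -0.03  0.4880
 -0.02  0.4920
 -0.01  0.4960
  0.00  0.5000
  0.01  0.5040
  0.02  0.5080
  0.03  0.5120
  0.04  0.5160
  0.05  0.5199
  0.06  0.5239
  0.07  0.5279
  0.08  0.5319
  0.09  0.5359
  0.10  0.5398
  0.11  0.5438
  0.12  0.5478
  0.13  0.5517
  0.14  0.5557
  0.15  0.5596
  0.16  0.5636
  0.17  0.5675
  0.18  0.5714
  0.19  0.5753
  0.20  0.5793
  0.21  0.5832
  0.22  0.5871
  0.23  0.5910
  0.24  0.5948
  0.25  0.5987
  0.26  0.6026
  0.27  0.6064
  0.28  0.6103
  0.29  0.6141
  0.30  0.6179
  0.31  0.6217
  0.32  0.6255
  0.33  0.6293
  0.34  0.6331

£29.64

σ√T = 0.49 × 0.8165 = 0.4001
d₁ = [ln(164/174) + (0.034 + 0.49²/2)·0.6667] / 0.4001 = [-0.0592 + 0.1027] / 0.4001 = 0.1088 ⇒ 0.11
d₂ = d₁ − σ√T = 0.1088 − 0.4001 = -0.2913 ⇒ -0.29
exp(−rT) = exp(−0.034·0.6667) = 0.9776
N(−d₂) = N(0.29) = 0.6141;  N(−d₁) = N(-0.11) = 0.4562
P = 174·0.9776·0.6141 − 164·0.4562 = 104.4599 − 74.8168 = 29.6431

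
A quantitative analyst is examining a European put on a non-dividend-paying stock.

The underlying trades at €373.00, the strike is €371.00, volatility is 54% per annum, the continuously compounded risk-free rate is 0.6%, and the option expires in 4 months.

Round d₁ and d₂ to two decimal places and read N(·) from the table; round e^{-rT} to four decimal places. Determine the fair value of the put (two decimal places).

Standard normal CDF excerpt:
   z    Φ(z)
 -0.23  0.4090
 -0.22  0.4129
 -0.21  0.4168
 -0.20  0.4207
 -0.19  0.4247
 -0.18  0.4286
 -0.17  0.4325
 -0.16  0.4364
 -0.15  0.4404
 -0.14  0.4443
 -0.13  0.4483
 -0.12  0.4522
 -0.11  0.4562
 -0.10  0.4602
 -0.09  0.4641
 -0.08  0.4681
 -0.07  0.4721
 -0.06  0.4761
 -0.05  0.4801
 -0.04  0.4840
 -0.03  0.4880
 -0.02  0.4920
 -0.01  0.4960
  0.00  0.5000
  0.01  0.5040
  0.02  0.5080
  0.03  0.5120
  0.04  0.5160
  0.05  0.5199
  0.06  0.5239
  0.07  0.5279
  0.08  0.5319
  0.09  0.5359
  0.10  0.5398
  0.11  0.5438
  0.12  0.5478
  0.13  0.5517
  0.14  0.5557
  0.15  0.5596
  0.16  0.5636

σ√T = 0.54 × 0.5774 = 0.3118
d₁ = [ln(373/371) + (0.006 + ½·0.54²)·0.3333] / (σ√T) = (0.0054 + 0.0506) / 0.3118 = 0.1795 ≈ 0.18
d₂ = 0.1795 − 0.3118 = -0.1322 ≈ -0.13
e^(−rT) = e^(−0.006·0.3333) = 0.9980
P = 371·0.9980·N(0.13) − 373·N(-0.18) = 371·0.9980·0.5517 − 373·0.4286 = 204.2713 − 159.8678 = 44.4035

€44.40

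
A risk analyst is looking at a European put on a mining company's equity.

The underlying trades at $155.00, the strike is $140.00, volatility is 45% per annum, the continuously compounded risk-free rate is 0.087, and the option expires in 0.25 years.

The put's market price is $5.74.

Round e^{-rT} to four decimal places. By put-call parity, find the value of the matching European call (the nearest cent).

$23.75

exp(−rT) = exp(−0.087·0.25) = 0.9785
Put-call parity: C − P = S − K·e^(−rT) = 155 − 140·0.9785 = 155 − 136.9900 = 18.0100
C = P + (C − P) = 5.74 + (18.0100) = 23.7500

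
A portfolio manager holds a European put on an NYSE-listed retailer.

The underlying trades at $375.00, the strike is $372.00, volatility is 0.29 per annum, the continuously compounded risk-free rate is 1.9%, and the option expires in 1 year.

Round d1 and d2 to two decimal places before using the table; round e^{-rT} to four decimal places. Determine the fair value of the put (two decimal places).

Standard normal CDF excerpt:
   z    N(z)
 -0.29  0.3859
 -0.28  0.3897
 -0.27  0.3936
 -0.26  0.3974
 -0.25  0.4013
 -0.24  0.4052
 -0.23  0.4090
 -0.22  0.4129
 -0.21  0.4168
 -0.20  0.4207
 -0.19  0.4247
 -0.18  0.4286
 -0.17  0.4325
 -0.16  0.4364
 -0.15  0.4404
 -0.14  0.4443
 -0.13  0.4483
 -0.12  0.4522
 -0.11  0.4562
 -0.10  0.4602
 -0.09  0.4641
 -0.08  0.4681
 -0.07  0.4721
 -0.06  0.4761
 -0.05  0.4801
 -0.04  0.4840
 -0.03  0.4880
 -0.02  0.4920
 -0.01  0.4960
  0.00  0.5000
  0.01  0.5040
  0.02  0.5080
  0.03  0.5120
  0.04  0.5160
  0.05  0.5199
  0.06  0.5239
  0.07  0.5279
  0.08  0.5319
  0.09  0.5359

σ√T = 0.29 × 1.0000 = 0.2900
ln(S/K) + (r + σ²/2)T = ln(375/372) + (0.019 + 0.29²/2)·1 = 0.0080 + 0.0610 = 0.0691
d₁ = 0.0691 / 0.2900 = 0.2382 which rounds to 0.24
d₂ = d₁ − σ√T = 0.2382 − 0.2900 = -0.0518 which rounds to -0.05
e^(−rT) = e^(−0.019·1) = 0.9812
N(−d₂) = N(0.05) = 0.5199;  N(−d₁) = N(-0.24) = 0.4052
P = 372·0.9812·0.5199 − 375·0.4052 = 189.7668 − 151.9500 = 37.8168

$37.82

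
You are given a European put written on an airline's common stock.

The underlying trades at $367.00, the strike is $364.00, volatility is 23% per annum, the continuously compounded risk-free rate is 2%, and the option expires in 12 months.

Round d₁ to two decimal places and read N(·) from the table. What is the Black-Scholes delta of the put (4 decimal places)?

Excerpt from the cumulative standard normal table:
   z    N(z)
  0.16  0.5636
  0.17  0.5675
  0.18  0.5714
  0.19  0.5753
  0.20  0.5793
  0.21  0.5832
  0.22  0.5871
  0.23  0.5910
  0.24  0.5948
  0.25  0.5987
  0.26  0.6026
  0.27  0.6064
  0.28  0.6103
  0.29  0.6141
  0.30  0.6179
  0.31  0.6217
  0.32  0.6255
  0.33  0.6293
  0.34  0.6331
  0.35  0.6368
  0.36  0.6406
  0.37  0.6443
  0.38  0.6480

T = 1;  σ√T = 0.2300
d₁ = [ln(367/364) + (0.02 + 0.23²/2)·1] / 0.2300 = [0.0082 + 0.0465] / 0.2300 = 0.2376 ⇒ 0.24
N(d₁) = N(0.24) = 0.5948
Δ_put = N(d₁) − 1 = 0.5948 − 1 = -0.4052

-0.4052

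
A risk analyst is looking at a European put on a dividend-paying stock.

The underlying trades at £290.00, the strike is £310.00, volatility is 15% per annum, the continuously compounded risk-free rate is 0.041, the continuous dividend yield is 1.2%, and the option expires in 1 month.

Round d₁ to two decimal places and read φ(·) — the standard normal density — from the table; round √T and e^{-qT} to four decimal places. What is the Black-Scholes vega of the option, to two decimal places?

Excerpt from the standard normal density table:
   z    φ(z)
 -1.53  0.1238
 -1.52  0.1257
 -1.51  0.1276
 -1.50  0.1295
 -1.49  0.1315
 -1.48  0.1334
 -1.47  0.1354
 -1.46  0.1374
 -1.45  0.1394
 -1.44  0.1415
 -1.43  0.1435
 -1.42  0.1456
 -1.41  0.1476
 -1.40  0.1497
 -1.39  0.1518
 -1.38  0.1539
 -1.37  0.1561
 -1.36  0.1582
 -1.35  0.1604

11.49

σ√T = 0.15 × 0.2887 = 0.0433
ln(S/K) + (r − q + σ²/2)T = ln(290/310) + (0.041 − 0.012 + 0.15²/2)·0.08333 = -0.0667 + 0.0034 = -0.0633
d₁ = -0.0633 / 0.0433 = -1.4627 → -1.46
√T = √0.08333 = 0.2887
φ(d₁) = φ(-1.46) = 0.1374
exp(−qT) = exp(−0.012·0.08333) = 0.9990
vega = S·exp(−qT)·φ(d₁)·√T = 290·0.9990·0.1374·0.2887 = 11.4920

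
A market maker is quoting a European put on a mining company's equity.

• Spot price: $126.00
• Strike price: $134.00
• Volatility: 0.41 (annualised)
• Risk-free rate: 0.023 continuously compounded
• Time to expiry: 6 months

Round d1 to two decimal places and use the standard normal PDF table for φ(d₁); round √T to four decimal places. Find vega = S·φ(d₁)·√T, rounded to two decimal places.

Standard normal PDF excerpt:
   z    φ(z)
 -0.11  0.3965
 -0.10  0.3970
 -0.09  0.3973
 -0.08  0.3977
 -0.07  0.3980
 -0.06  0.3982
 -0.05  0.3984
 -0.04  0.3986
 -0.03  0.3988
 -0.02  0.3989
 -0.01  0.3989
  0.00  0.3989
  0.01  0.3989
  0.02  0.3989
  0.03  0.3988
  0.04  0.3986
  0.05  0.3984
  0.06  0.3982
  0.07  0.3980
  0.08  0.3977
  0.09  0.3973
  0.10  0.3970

σ√T = 0.41 × 0.7071 = 0.2899
ln(S/K) + (r + σ²/2)T = ln(126/134) + (0.023 + 0.41²/2)·0.5 = -0.0616 + 0.0535 = -0.0080
d₁ = -0.0080 / 0.2899 = -0.0277 ⇒ -0.03
√T = √0.5 = 0.7071
φ(d₁) = φ(-0.03) = 0.3988
vega = S·φ(d₁)·√T = 126·0.3988·0.7071 = 35.5309

35.53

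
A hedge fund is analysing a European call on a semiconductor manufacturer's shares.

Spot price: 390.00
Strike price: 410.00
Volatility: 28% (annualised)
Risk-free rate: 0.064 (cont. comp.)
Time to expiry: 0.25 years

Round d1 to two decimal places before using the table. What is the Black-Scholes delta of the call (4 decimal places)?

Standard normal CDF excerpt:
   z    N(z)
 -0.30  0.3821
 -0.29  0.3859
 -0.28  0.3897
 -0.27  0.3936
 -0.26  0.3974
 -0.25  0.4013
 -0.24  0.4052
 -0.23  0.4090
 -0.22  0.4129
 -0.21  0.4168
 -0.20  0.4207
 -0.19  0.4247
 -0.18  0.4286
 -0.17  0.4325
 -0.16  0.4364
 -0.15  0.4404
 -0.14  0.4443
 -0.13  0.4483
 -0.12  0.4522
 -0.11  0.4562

σ√T = 0.28 × 0.5000 = 0.1400
d₁ = [ln(390/410) + (0.064 + 0.28²/2)·0.25] / 0.1400 = [-0.0500 + 0.0258] / 0.1400 = -0.1729 which rounds to -0.17
N(d₁) = N(-0.17) = 0.4325
Δ_call = N(d₁) = 0.4325

0.4325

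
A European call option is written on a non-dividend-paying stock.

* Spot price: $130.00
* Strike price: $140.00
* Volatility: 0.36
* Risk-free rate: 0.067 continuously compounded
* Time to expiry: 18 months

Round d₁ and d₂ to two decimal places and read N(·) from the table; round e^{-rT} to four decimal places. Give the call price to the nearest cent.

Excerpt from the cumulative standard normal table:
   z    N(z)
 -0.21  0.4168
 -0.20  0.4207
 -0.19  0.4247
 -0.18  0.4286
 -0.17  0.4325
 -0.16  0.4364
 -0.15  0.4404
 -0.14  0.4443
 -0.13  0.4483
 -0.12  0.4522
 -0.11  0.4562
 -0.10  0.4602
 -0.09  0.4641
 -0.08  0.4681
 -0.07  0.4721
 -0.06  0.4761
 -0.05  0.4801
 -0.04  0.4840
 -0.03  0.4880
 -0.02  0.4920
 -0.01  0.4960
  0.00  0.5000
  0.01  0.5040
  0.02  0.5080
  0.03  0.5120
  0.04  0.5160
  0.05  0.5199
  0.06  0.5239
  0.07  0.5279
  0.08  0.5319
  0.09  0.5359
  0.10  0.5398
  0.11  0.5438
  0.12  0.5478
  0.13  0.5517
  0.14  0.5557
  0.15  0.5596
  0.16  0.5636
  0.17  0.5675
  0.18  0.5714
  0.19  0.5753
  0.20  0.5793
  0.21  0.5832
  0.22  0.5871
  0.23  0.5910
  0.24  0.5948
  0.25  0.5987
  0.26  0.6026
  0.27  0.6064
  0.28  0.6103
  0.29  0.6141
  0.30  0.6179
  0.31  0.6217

T = 1.5;  σ√T = 0.4409
d₁ = [ln(130/140) + (0.067 + 0.36²/2)·1.5] / 0.4409 = [-0.0741 + 0.1977] / 0.4409 = 0.2803 ≈ 0.28
d₂ = d₁ − σ√T = 0.2803 − 0.4409 = -0.1606 ≈ -0.16
exp(−rT) = exp(−0.067·1.5) = 0.9044
N(d₁) = N(0.28) = 0.6103;  N(d₂) = N(-0.16) = 0.4364
C = 130·0.6103 − 140·0.9044·0.4364 = 79.3390 − 55.2552 = 24.0838

$24.08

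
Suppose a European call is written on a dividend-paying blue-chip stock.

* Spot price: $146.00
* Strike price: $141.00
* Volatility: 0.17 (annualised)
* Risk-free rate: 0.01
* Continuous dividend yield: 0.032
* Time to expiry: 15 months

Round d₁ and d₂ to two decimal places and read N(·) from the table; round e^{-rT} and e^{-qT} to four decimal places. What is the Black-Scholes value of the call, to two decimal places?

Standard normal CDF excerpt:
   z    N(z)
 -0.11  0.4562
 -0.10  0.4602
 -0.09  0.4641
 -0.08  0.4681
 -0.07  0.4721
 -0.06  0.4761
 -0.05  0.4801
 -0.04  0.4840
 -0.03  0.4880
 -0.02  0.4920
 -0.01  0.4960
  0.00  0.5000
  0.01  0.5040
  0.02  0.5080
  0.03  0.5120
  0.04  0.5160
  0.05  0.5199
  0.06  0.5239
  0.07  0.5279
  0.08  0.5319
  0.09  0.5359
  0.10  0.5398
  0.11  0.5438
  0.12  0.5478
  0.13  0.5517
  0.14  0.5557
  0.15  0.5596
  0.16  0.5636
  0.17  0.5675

$11.09

T = 1.25;  σ√T = 0.1901
ln(S/K) + (r − q + σ²/2)T = ln(146/141) + (0.01 − 0.032 + 0.17²/2)·1.25 = 0.0348 − 0.0094 = 0.0254
d₁ = 0.0254 / 0.1901 = 0.1337 ≈ 0.13
d₂ = d₁ − σ√T = 0.1337 − 0.1901 = -0.0564 ≈ -0.06
e^(−qT) = e^(−0.032·1.25) = 0.9608;  e^(−rT) = e^(−0.01·1.25) = 0.9876
N(d₁) = N(0.13) = 0.5517;  N(d₂) = N(-0.06) = 0.4761
C = 146·0.9608·0.5517 − 141·0.9876·0.4761 = 77.3907 − 66.2977 = 11.0930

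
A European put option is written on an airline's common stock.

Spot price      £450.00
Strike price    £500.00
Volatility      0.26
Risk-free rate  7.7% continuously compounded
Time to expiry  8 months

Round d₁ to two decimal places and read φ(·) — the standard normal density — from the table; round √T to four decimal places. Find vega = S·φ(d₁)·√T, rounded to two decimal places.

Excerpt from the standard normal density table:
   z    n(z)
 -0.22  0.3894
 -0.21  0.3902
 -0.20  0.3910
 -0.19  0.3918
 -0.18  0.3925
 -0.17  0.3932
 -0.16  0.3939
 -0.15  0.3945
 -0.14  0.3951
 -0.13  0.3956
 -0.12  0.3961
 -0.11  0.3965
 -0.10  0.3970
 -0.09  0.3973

144.95

σ√T = 0.26 × 0.8165 = 0.2123
ln(S/K) + (r + σ²/2)T = ln(450/500) + (0.077 + 0.26²/2)·0.6667 = -0.1054 + 0.0739 = -0.0315
d₁ = -0.0315 / 0.2123 = -0.1484 ⇒ -0.15
√T = √0.6667 = 0.8165
φ(d₁) = φ(-0.15) = 0.3945
vega = S·φ(d₁)·√T = 450·0.3945·0.8165 = 144.9492
(Vega is the same for a European call and put with the same parameters.)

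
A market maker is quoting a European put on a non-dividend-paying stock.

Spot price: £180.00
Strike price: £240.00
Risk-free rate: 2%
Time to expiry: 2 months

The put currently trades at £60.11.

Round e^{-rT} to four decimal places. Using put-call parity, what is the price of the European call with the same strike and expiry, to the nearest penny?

£0.90

e^(−rT) = e^(−0.02·0.1667) = 0.9967
Put-call parity: C − P = S − K·e^(−rT) = 180 − 240·0.9967 = 180 − 239.2080 = -59.2080
C = P + (C − P) = 60.11 + (-59.2080) = 0.9020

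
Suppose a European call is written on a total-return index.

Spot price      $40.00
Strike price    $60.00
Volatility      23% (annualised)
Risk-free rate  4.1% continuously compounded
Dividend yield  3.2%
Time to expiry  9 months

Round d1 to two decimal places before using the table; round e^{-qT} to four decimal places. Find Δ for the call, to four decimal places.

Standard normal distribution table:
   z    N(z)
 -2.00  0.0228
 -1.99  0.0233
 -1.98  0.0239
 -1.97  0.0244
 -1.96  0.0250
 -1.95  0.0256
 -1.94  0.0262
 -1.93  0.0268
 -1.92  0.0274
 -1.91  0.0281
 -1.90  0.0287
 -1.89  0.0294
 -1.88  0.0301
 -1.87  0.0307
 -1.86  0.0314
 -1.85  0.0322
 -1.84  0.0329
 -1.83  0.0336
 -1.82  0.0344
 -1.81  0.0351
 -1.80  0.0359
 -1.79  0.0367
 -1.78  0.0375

T = 0.75;  σ√T = 0.1992
ln(S/K) + (r − q + σ²/2)T = ln(40/60) + (0.041 − 0.032 + 0.23²/2)·0.75 = -0.4055 + 0.0266 = -0.3789
d₁ = -0.3789 / 0.1992 = -1.9021 ⇒ -1.90
N(d₁) = N(-1.90) = 0.0287
Δ_call = e^(−qT)·N(d₁) = 0.9763·0.0287 = 0.0280

0.0280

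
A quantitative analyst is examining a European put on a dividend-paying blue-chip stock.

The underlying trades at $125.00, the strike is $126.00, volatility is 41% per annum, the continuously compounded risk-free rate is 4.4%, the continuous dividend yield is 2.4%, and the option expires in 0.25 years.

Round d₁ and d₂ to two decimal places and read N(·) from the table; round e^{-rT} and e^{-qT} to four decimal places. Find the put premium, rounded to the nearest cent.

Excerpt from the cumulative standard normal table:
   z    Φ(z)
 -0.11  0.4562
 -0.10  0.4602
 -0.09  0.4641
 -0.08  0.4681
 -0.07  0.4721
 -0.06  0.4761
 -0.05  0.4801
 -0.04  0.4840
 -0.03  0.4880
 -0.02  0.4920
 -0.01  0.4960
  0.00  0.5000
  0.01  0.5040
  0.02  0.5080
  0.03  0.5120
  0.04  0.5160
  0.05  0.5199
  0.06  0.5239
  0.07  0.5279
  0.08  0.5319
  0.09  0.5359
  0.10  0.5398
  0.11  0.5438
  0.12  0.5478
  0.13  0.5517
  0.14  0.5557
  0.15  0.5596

σ√T = 0.41·√0.25 = 0.2050
ln(S/K) + (r − q + σ²/2)T = ln(125/126) + (0.044 − 0.024 + 0.41²/2)·0.25 = -0.0080 + 0.0260 = 0.0180
d₁ = 0.0180 / 0.2050 = 0.0880 ≈ 0.09
d₂ = d₁ − σ√T = 0.0880 − 0.2050 = -0.1170 ≈ -0.12
exp(−qT) = exp(−0.024·0.25) = 0.9940;  exp(−rT) = exp(−0.044·0.25) = 0.9891
N(−d₂) = N(0.12) = 0.5478;  N(−d₁) = N(-0.09) = 0.4641
P = 126·0.9891·0.5478 − 125·0.9940·0.4641 = 68.2705 − 57.6644 = 10.6060

$10.61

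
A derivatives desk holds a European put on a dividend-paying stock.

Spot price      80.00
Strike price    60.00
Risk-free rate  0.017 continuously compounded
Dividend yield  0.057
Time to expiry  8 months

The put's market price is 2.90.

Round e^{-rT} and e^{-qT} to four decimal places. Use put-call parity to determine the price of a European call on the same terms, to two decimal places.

e^(−qT) = e^(−0.057·0.6667) = 0.9627;  e^(−rT) = e^(−0.017·0.6667) = 0.9887
Put-call parity: C − P = S·e^(−qT) − K·e^(−rT) = 80·0.9627 − 60·0.9887 = 77.0160 − 59.3220 = 17.6940
C = P + (C − P) = 2.90 + (17.6940) = 20.5940

20.59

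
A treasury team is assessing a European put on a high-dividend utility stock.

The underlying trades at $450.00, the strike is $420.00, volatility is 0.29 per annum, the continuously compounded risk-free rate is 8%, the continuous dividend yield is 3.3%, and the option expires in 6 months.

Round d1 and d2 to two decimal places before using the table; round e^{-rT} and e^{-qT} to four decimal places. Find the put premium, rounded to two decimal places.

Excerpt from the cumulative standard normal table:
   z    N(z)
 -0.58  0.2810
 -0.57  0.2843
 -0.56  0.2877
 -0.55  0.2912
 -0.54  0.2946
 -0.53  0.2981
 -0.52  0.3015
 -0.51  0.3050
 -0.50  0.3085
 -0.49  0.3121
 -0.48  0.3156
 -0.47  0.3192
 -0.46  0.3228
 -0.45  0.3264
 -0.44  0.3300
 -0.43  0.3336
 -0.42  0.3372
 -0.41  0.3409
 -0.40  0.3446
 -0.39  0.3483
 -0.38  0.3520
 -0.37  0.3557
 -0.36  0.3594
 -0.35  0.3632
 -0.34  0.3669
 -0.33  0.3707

$17.67

σ√T = 0.29 × 0.7071 = 0.2051
d₁ = [ln(450/420) + (0.08 − 0.033 + ½·0.29²)·0.5] / (σ√T) = (0.0690 + 0.0445) / 0.2051 = 0.5536 ≈ 0.55
d₂ = 0.5536 − 0.2051 = 0.3485 ≈ 0.35
e^(−qT) = e^(−0.033·0.5) = 0.9836;  e^(−rT) = e^(−0.08·0.5) = 0.9608
N(−d₂) = N(-0.35) = 0.3632;  N(−d₁) = N(-0.55) = 0.2912
P = 420·0.9608·0.3632 − 450·0.9836·0.2912 = 146.5643 − 128.8909 = 17.6733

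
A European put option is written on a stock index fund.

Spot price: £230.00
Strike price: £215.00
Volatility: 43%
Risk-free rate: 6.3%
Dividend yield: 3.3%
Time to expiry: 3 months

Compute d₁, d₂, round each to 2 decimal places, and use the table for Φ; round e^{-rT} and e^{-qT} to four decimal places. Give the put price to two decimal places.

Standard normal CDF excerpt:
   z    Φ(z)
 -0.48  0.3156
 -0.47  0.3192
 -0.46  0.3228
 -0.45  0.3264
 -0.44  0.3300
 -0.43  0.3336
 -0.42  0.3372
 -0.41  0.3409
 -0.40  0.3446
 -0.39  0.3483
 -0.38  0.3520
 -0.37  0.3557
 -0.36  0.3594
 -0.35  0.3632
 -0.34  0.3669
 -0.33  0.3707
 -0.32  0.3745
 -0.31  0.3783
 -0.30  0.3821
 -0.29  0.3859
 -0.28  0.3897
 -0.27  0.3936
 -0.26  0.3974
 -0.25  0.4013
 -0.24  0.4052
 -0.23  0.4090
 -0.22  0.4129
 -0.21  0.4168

£12.12

σ√T = 0.43·√0.25 = 0.2150
ln(S/K) + (r − q + σ²/2)T = ln(230/215) + (0.063 − 0.033 + 0.43²/2)·0.25 = 0.0674 + 0.0306 = 0.0981
d₁ = 0.0981 / 0.2150 = 0.4561 ⇒ 0.46
d₂ = d₁ − σ√T = 0.4561 − 0.2150 = 0.2411 ⇒ 0.24
e^(−qT) = e^(−0.033·0.25) = 0.9918;  e^(−rT) = e^(−0.063·0.25) = 0.9844
P = 215·0.9844·N(-0.24) − 230·0.9918·N(-0.46) = 215·0.9844·0.4052 − 230·0.9918·0.3228 = 85.7590 − 73.6352 = 12.1238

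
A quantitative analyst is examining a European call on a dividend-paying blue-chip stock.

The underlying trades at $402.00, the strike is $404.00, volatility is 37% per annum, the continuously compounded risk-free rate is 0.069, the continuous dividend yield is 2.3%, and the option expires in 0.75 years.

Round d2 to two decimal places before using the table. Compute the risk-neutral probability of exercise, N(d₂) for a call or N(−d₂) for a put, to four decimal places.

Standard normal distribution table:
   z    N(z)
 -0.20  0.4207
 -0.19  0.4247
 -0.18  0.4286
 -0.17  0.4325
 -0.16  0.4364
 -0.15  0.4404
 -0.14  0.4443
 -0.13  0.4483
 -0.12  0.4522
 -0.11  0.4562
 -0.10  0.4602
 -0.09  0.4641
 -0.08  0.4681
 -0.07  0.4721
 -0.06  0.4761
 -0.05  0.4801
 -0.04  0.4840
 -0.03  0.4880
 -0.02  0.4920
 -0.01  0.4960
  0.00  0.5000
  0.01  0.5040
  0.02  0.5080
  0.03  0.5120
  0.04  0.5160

T = 0.75;  σ√T = 0.3204
d₁ = [ln(402/404) + (0.069 − 0.023 + 0.37²/2)·0.75] / 0.3204 = [-0.0050 + 0.0858] / 0.3204 = 0.2524 → 0.25
d₂ = d₁ − σ√T = 0.2524 − 0.3204 = -0.0680 → -0.07
Risk-neutral Pr[S_T > K] = N(d₂) = N(-0.07) = 0.4721

0.4721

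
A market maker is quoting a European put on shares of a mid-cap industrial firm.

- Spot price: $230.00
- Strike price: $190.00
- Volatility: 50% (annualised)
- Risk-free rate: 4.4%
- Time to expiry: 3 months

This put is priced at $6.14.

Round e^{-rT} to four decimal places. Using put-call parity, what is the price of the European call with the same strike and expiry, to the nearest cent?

exp(−rT) = exp(−0.044·0.25) = 0.9891
Put-call parity: C − P = S − K·e^(−rT) = 230 − 190·0.9891 = 230 − 187.9290 = 42.0710
C = P + (C − P) = 6.14 + (42.0710) = 48.2110

$48.21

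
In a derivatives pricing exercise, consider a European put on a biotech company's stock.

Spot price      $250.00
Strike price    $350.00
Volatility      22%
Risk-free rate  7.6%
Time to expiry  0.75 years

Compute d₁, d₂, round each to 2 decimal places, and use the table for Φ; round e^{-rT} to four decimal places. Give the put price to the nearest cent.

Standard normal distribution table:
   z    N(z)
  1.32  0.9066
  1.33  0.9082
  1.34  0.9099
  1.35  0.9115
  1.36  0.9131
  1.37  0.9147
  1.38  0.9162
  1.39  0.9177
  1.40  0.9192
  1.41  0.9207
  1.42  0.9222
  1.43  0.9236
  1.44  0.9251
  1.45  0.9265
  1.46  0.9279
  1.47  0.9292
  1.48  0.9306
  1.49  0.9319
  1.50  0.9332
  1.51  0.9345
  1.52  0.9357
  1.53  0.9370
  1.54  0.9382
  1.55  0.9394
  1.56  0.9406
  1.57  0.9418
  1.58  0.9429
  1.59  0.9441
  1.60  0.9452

T = 0.75;  σ√T = 0.1905
d₁ = [ln(250/350) + (0.076 + 0.22²/2)·0.75] / 0.1905 = [-0.3365 + 0.0751] / 0.1905 = -1.3716 ⇒ -1.37
d₂ = d₁ − σ√T = -1.3716 − 0.1905 = -1.5621 ⇒ -1.56
e^(−rT) = e^(−0.076·0.75) = 0.9446
N(−d₂) = N(1.56) = 0.9406;  N(−d₁) = N(1.37) = 0.9147
P = 350·0.9446·0.9406 − 250·0.9147 = 310.9718 − 228.6750 = 82.2968

$82.30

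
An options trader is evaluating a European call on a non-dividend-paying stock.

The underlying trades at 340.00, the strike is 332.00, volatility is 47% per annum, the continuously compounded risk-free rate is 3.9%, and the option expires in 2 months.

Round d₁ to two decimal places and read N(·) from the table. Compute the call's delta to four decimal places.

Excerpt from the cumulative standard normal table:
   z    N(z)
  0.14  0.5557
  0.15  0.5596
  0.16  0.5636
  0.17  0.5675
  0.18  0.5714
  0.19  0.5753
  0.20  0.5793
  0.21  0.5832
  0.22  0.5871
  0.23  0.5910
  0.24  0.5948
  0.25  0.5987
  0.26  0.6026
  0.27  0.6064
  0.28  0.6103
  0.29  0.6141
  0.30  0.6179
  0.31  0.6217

T = 0.1667;  σ√T = 0.1919
d₁ = [ln(340/332) + (0.039 + ½·0.47²)·0.1667] / (σ√T) = (0.0238 + 0.0249) / 0.1919 = 0.2539 ⇒ 0.25
N(d₁) = N(0.25) = 0.5987
Δ_call = N(d₁) = 0.5987

0.5987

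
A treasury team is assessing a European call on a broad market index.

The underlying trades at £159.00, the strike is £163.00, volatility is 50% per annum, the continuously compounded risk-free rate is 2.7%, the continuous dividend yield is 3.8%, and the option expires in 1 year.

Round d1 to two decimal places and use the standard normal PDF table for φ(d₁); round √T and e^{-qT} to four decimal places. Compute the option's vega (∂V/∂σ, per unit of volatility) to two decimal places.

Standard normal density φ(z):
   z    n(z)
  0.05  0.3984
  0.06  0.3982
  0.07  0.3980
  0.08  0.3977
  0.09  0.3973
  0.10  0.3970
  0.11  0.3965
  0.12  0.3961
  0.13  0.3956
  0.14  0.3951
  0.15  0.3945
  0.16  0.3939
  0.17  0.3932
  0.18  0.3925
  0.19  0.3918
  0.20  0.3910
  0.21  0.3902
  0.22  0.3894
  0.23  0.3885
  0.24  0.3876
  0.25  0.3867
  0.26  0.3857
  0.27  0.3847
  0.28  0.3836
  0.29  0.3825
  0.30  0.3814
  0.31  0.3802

60.08

T = 1;  σ√T = 0.5000
ln(S/K) + (r − q + σ²/2)T = ln(159/163) + (0.027 − 0.038 + 0.5²/2)·1 = -0.0248 + 0.1140 = 0.0892
d₁ = 0.0892 / 0.5000 = 0.1783 → 0.18
√T = √1 = 1.0000
φ(d₁) = φ(0.18) = 0.3925
exp(−qT) = exp(−0.038·1) = 0.9627
vega = S·exp(−qT)·φ(d₁)·√T = 159·0.9627·0.3925·1.0000 = 60.0797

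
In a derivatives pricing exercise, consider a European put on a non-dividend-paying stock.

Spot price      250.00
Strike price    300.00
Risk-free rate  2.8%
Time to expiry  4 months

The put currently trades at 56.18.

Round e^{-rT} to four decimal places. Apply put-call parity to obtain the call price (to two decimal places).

8.97

e^(−rT) = e^(−0.028·0.3333) = 0.9907
Put-call parity: C − P = S − K·e^(−rT) = 250 − 300·0.9907 = 250 − 297.2100 = -47.2100
C = P + (C − P) = 56.18 + (-47.2100) = 8.9700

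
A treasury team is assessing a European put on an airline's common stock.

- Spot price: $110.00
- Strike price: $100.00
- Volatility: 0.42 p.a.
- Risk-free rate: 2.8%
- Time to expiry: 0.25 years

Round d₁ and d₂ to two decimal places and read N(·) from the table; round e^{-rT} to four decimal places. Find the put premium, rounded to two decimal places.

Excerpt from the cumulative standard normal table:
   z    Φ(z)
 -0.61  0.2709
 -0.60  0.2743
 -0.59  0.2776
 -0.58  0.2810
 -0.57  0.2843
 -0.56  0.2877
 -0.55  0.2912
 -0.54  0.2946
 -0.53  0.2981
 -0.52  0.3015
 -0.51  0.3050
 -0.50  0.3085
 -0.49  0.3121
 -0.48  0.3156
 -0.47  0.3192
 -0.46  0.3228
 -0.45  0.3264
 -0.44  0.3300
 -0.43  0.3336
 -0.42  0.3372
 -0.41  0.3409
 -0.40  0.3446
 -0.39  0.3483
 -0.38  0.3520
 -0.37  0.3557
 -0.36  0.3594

T = 0.25;  σ√T = 0.2100
ln(S/K) + (r + σ²/2)T = ln(110/100) + (0.028 + 0.42²/2)·0.25 = 0.0953 + 0.0290 = 0.1244
d₁ = 0.1244 / 0.2100 = 0.5922 which rounds to 0.59
d₂ = d₁ − σ√T = 0.5922 − 0.2100 = 0.3822 which rounds to 0.38
e^(−rT) = e^(−0.028·0.25) = 0.9930
N(−d₂) = N(-0.38) = 0.3520;  N(−d₁) = N(-0.59) = 0.2776
P = 100·0.9930·0.3520 − 110·0.2776 = 34.9536 − 30.5360 = 4.4176

$4.42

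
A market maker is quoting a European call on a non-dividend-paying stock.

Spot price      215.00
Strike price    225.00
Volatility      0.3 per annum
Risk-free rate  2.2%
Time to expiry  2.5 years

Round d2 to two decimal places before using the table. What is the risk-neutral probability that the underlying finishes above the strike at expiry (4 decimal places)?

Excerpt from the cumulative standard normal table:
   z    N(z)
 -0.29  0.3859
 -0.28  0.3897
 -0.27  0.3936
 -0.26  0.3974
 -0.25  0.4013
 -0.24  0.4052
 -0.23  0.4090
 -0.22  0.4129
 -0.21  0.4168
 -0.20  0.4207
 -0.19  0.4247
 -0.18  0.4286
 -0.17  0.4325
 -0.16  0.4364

σ√T = 0.3·√2.5 = 0.4743
ln(S/K) + (r + σ²/2)T = ln(215/225) + (0.022 + 0.3²/2)·2.5 = -0.0455 + 0.1675 = 0.1220
d₁ = 0.1220 / 0.4743 = 0.2573 ≈ 0.26
d₂ = d₁ − σ√T = 0.2573 − 0.4743 = -0.2171 ≈ -0.22
Pr(exercise) under Q = N(d₂) = 0.4129

0.4129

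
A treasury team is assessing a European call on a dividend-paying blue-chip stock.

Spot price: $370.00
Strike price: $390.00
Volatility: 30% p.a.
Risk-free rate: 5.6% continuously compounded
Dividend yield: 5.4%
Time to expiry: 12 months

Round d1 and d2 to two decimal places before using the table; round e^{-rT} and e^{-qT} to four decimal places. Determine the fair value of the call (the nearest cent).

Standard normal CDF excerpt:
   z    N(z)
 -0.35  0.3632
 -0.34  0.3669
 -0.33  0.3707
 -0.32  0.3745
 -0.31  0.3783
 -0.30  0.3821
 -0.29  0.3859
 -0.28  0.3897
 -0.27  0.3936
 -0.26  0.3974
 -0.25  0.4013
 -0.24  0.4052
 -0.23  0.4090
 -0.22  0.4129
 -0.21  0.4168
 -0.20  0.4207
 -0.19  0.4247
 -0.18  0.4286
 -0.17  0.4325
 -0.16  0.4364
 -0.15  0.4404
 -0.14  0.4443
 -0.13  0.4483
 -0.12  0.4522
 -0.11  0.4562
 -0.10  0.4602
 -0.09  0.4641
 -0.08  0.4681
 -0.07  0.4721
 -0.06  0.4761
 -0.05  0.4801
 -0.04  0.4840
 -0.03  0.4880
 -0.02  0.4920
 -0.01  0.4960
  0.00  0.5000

T = 1;  σ√T = 0.3000
d₁ = [ln(370/390) + (0.056 − 0.054 + ½·0.3²)·1] / (σ√T) = (-0.0526 + 0.0470) / 0.3000 = -0.0188 which rounds to -0.02
d₂ = -0.0188 − 0.3000 = -0.3188 which rounds to -0.32
exp(−qT) = exp(−0.054·1) = 0.9474;  exp(−rT) = exp(−0.056·1) = 0.9455
C = 370·0.9474·N(-0.02) − 390·0.9455·N(-0.32) = 370·0.9474·0.4920 − 390·0.9455·0.3745 = 172.4647 − 138.0950 = 34.3697

$34.37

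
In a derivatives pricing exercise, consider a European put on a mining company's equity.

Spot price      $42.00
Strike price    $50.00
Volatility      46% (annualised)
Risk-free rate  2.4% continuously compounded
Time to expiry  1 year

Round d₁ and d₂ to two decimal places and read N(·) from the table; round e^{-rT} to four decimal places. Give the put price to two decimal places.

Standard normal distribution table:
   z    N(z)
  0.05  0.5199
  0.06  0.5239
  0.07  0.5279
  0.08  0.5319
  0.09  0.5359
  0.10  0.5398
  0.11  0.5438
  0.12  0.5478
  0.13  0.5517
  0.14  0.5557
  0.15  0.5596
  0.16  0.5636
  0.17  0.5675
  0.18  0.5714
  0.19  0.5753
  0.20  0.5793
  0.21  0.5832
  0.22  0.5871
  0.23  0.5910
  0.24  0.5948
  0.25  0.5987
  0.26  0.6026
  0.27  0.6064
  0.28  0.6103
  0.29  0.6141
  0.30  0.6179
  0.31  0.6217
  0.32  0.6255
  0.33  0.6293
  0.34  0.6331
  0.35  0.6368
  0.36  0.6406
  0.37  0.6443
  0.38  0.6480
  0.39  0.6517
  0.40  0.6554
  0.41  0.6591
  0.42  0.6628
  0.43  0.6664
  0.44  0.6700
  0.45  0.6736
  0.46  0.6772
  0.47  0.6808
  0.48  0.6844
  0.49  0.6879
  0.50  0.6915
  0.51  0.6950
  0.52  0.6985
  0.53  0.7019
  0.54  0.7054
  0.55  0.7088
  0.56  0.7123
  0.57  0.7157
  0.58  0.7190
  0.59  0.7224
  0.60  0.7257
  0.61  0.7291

σ√T = 0.46·√1 = 0.4600
d₁ = [ln(42/50) + (0.024 + ½·0.46²)·1] / (σ√T) = (-0.1744 + 0.1298) / 0.4600 = -0.0969 → -0.10
d₂ = -0.0969 − 0.4600 = -0.5569 → -0.56
e^(−rT) = e^(−0.024·1) = 0.9763
N(−d₂) = N(0.56) = 0.7123;  N(−d₁) = N(0.10) = 0.5398
P = 50·0.9763·0.7123 − 42·0.5398 = 34.7709 − 22.6716 = 12.0993

$12.10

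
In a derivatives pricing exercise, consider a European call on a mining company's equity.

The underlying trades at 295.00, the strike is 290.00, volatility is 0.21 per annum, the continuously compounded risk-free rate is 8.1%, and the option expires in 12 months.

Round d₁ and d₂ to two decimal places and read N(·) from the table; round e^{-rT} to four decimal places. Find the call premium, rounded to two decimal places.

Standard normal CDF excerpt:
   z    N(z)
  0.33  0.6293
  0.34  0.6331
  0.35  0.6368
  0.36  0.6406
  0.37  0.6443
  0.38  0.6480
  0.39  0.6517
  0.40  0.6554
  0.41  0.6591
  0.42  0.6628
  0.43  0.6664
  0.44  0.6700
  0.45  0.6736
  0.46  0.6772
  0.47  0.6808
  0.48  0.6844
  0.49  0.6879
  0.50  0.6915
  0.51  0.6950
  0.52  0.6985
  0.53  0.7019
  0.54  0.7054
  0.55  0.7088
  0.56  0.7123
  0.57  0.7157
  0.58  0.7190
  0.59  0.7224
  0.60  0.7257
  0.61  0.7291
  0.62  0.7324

39.81

σ√T = 0.21 × 1.0000 = 0.2100
ln(S/K) + (r + σ²/2)T = ln(295/290) + (0.081 + 0.21²/2)·1 = 0.0171 + 0.1031 = 0.1201
d₁ = 0.1201 / 0.2100 = 0.5721 ⇒ 0.57
d₂ = d₁ − σ√T = 0.5721 − 0.2100 = 0.3621 ⇒ 0.36
exp(−rT) = exp(−0.081·1) = 0.9222
N(d₁) = N(0.57) = 0.7157;  N(d₂) = N(0.36) = 0.6406
C = 295·0.7157 − 290·0.9222·0.6406 = 211.1315 − 171.3208 = 39.8107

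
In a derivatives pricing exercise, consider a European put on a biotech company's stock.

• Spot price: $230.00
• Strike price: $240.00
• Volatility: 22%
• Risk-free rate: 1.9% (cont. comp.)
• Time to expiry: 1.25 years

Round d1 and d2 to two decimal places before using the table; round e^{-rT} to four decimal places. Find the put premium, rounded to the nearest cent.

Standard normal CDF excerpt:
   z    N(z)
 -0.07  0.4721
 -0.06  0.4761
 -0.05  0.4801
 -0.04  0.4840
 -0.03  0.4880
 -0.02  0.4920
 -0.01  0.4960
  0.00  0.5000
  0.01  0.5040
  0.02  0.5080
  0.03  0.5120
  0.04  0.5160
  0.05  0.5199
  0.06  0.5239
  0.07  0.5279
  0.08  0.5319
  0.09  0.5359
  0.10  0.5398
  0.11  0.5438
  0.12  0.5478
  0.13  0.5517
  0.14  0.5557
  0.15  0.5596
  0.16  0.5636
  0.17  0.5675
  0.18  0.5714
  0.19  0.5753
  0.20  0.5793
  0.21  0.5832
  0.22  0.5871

σ√T = 0.22·√1.25 = 0.2460
d₁ = [ln(230/240) + (0.019 + ½·0.22²)·1.25] / (σ√T) = (-0.0426 + 0.0540) / 0.2460 = 0.0465 → 0.05
d₂ = 0.0465 − 0.2460 = -0.1995 → -0.20
e^(−rT) = e^(−0.019·1.25) = 0.9765
N(−d₂) = N(0.20) = 0.5793;  N(−d₁) = N(-0.05) = 0.4801
P = 240·0.9765·0.5793 − 230·0.4801 = 135.7647 − 110.4230 = 25.3417

$25.34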